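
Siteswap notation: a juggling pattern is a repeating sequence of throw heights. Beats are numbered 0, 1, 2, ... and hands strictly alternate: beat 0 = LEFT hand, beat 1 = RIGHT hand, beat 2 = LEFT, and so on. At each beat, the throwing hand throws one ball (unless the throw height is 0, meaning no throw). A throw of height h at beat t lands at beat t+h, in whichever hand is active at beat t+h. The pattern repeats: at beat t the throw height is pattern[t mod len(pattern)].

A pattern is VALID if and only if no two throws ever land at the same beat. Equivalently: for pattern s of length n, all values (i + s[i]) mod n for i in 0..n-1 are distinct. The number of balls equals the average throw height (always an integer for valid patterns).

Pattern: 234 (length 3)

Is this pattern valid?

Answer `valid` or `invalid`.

Answer: valid

Derivation:
i=0: (i + s[i]) mod n = (0 + 2) mod 3 = 2
i=1: (i + s[i]) mod n = (1 + 3) mod 3 = 1
i=2: (i + s[i]) mod n = (2 + 4) mod 3 = 0
Residues: [2, 1, 0], distinct: True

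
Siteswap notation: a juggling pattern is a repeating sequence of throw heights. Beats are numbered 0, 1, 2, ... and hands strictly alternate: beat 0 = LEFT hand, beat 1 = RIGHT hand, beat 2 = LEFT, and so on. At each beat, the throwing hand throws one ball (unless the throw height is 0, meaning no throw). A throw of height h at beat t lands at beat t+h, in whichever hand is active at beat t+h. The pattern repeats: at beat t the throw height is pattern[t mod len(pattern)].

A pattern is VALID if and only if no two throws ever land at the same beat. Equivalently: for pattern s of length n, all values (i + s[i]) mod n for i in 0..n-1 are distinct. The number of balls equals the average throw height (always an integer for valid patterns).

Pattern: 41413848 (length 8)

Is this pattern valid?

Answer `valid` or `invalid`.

i=0: (i + s[i]) mod n = (0 + 4) mod 8 = 4
i=1: (i + s[i]) mod n = (1 + 1) mod 8 = 2
i=2: (i + s[i]) mod n = (2 + 4) mod 8 = 6
i=3: (i + s[i]) mod n = (3 + 1) mod 8 = 4
i=4: (i + s[i]) mod n = (4 + 3) mod 8 = 7
i=5: (i + s[i]) mod n = (5 + 8) mod 8 = 5
i=6: (i + s[i]) mod n = (6 + 4) mod 8 = 2
i=7: (i + s[i]) mod n = (7 + 8) mod 8 = 7
Residues: [4, 2, 6, 4, 7, 5, 2, 7], distinct: False

Answer: invalid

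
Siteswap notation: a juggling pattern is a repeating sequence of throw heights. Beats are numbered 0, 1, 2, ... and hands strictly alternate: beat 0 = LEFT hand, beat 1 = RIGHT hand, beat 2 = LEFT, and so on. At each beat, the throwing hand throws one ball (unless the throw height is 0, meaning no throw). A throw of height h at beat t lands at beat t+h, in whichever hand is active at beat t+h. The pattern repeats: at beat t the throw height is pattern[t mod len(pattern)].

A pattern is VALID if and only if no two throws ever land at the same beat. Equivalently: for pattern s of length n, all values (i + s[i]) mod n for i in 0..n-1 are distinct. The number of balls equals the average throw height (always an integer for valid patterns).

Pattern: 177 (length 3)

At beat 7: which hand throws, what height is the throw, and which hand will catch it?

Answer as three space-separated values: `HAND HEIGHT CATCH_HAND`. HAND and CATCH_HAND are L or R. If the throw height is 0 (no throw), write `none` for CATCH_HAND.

Beat 7: 7 mod 2 = 1, so hand = R
Throw height = pattern[7 mod 3] = pattern[1] = 7
Lands at beat 7+7=14, 14 mod 2 = 0, so catch hand = L

Answer: R 7 L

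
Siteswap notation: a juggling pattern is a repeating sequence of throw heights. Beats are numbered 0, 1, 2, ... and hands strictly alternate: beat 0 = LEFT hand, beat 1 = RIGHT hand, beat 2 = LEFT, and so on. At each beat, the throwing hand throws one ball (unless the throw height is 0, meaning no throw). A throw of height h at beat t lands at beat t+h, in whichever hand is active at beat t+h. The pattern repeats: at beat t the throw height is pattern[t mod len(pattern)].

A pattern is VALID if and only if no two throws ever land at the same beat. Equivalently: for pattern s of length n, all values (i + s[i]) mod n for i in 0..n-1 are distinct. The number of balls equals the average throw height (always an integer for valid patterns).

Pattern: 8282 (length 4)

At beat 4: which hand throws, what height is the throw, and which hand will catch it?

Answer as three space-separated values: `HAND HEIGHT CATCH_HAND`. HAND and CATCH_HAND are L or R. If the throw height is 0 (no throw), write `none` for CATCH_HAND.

Beat 4: 4 mod 2 = 0, so hand = L
Throw height = pattern[4 mod 4] = pattern[0] = 8
Lands at beat 4+8=12, 12 mod 2 = 0, so catch hand = L

Answer: L 8 L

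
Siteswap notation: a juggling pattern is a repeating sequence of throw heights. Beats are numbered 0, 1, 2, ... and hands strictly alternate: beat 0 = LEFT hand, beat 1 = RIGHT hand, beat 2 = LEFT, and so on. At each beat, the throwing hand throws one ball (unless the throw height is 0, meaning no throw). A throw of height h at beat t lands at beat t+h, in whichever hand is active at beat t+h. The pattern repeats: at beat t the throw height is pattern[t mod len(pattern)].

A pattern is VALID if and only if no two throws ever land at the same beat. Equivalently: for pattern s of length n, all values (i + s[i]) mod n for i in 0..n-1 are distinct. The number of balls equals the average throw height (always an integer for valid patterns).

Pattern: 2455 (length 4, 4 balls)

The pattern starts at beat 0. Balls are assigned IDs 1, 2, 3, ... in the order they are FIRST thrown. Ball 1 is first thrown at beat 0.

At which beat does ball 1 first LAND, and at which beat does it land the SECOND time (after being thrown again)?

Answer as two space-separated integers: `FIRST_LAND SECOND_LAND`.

Answer: 2 7

Derivation:
Beat 0 (L): throw ball1 h=2 -> lands@2:L; in-air after throw: [b1@2:L]
Beat 1 (R): throw ball2 h=4 -> lands@5:R; in-air after throw: [b1@2:L b2@5:R]
Beat 2 (L): throw ball1 h=5 -> lands@7:R; in-air after throw: [b2@5:R b1@7:R]
Beat 3 (R): throw ball3 h=5 -> lands@8:L; in-air after throw: [b2@5:R b1@7:R b3@8:L]
Beat 4 (L): throw ball4 h=2 -> lands@6:L; in-air after throw: [b2@5:R b4@6:L b1@7:R b3@8:L]
Beat 5 (R): throw ball2 h=4 -> lands@9:R; in-air after throw: [b4@6:L b1@7:R b3@8:L b2@9:R]
Beat 6 (L): throw ball4 h=5 -> lands@11:R; in-air after throw: [b1@7:R b3@8:L b2@9:R b4@11:R]
Beat 7 (R): throw ball1 h=5 -> lands@12:L; in-air after throw: [b3@8:L b2@9:R b4@11:R b1@12:L]
Ball 1: thrown@0 h=2 -> first land @2; rethrown@2 h=5 -> second land @7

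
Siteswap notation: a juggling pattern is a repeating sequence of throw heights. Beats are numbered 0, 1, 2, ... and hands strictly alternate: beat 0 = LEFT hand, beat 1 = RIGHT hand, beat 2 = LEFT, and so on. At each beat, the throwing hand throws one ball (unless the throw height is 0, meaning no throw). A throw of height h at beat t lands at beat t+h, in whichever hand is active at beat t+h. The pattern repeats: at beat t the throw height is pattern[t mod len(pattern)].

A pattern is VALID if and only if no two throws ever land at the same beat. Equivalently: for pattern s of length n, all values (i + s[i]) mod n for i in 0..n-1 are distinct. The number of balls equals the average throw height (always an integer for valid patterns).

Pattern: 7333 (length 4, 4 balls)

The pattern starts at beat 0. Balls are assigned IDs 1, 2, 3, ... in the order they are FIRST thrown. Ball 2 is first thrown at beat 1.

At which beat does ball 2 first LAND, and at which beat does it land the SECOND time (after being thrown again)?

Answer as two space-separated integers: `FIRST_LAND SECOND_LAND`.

Beat 0 (L): throw ball1 h=7 -> lands@7:R; in-air after throw: [b1@7:R]
Beat 1 (R): throw ball2 h=3 -> lands@4:L; in-air after throw: [b2@4:L b1@7:R]
Beat 2 (L): throw ball3 h=3 -> lands@5:R; in-air after throw: [b2@4:L b3@5:R b1@7:R]
Beat 3 (R): throw ball4 h=3 -> lands@6:L; in-air after throw: [b2@4:L b3@5:R b4@6:L b1@7:R]
Beat 4 (L): throw ball2 h=7 -> lands@11:R; in-air after throw: [b3@5:R b4@6:L b1@7:R b2@11:R]
Beat 5 (R): throw ball3 h=3 -> lands@8:L; in-air after throw: [b4@6:L b1@7:R b3@8:L b2@11:R]
Beat 6 (L): throw ball4 h=3 -> lands@9:R; in-air after throw: [b1@7:R b3@8:L b4@9:R b2@11:R]
Beat 7 (R): throw ball1 h=3 -> lands@10:L; in-air after throw: [b3@8:L b4@9:R b1@10:L b2@11:R]
Beat 8 (L): throw ball3 h=7 -> lands@15:R; in-air after throw: [b4@9:R b1@10:L b2@11:R b3@15:R]
Beat 9 (R): throw ball4 h=3 -> lands@12:L; in-air after throw: [b1@10:L b2@11:R b4@12:L b3@15:R]
Beat 10 (L): throw ball1 h=3 -> lands@13:R; in-air after throw: [b2@11:R b4@12:L b1@13:R b3@15:R]
Beat 11 (R): throw ball2 h=3 -> lands@14:L; in-air after throw: [b4@12:L b1@13:R b2@14:L b3@15:R]
Ball 2: thrown@1 h=3 -> first land @4; rethrown@4 h=7 -> second land @11

Answer: 4 11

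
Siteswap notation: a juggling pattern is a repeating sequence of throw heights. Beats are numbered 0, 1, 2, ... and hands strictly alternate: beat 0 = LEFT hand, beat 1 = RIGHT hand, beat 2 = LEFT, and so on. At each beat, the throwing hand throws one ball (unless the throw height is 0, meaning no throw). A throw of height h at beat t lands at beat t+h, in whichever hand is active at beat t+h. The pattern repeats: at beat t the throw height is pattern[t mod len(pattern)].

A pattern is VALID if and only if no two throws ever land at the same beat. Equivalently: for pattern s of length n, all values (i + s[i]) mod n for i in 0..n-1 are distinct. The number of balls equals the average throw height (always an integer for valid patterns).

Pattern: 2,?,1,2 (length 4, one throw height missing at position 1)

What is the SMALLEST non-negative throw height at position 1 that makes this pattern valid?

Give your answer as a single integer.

i=0: (0 + 2) mod 4 = 2
i=1: s[i]=? (unknown)
i=2: (2 + 1) mod 4 = 3
i=3: (3 + 2) mod 4 = 1
Known residues: [1, 2, 3]; need a permutation of 0..3, so missing residue r = 0
Need (1 + s) mod 4 = 0; smallest s = (0 - 1) mod 4 = 3

Answer: 3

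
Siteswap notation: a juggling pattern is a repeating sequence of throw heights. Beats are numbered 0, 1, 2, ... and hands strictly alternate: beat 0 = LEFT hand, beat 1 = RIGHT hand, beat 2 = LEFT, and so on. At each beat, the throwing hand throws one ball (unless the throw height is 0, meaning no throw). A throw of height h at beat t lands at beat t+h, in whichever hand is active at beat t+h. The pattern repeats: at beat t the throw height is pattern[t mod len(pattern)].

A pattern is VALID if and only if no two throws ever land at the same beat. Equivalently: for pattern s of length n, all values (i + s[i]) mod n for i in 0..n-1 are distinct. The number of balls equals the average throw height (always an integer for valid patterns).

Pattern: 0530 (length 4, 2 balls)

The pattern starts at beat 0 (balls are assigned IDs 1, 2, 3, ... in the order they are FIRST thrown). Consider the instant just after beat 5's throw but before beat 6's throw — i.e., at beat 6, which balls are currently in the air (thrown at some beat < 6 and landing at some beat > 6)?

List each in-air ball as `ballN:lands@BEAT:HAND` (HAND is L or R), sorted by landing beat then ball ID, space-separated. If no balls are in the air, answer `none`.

Answer: ball2:lands@10:L

Derivation:
Beat 1 (R): throw ball1 h=5 -> lands@6:L; in-air after throw: [b1@6:L]
Beat 2 (L): throw ball2 h=3 -> lands@5:R; in-air after throw: [b2@5:R b1@6:L]
Beat 5 (R): throw ball2 h=5 -> lands@10:L; in-air after throw: [b1@6:L b2@10:L]
Beat 6 (L): throw ball1 h=3 -> lands@9:R; in-air after throw: [b1@9:R b2@10:L]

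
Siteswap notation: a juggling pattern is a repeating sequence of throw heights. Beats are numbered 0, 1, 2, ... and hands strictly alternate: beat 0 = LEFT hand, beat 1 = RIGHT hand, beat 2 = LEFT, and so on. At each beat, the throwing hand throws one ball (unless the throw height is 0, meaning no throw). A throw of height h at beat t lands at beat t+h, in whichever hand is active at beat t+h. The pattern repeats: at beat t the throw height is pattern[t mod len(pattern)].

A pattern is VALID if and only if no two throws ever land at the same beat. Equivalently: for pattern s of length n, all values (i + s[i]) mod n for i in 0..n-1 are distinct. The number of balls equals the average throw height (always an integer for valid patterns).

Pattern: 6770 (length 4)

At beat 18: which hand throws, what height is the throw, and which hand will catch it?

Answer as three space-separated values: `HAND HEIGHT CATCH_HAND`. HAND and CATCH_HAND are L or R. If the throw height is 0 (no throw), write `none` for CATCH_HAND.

Beat 18: 18 mod 2 = 0, so hand = L
Throw height = pattern[18 mod 4] = pattern[2] = 7
Lands at beat 18+7=25, 25 mod 2 = 1, so catch hand = R

Answer: L 7 R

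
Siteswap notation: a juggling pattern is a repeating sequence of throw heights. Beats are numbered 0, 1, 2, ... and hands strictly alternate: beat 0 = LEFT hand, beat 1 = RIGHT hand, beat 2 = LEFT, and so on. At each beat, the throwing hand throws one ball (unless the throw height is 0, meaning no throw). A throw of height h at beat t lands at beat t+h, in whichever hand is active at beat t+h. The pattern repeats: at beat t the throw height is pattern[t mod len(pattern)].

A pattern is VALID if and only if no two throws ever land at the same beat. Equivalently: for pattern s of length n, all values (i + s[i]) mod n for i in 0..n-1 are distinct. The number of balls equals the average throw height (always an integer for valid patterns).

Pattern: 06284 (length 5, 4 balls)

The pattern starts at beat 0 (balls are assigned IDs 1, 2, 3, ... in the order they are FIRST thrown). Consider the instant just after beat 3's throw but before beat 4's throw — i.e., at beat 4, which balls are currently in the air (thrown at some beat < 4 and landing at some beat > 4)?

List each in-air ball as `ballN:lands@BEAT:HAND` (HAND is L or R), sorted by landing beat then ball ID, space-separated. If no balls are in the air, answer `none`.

Answer: ball1:lands@7:R ball3:lands@11:R

Derivation:
Beat 1 (R): throw ball1 h=6 -> lands@7:R; in-air after throw: [b1@7:R]
Beat 2 (L): throw ball2 h=2 -> lands@4:L; in-air after throw: [b2@4:L b1@7:R]
Beat 3 (R): throw ball3 h=8 -> lands@11:R; in-air after throw: [b2@4:L b1@7:R b3@11:R]
Beat 4 (L): throw ball2 h=4 -> lands@8:L; in-air after throw: [b1@7:R b2@8:L b3@11:R]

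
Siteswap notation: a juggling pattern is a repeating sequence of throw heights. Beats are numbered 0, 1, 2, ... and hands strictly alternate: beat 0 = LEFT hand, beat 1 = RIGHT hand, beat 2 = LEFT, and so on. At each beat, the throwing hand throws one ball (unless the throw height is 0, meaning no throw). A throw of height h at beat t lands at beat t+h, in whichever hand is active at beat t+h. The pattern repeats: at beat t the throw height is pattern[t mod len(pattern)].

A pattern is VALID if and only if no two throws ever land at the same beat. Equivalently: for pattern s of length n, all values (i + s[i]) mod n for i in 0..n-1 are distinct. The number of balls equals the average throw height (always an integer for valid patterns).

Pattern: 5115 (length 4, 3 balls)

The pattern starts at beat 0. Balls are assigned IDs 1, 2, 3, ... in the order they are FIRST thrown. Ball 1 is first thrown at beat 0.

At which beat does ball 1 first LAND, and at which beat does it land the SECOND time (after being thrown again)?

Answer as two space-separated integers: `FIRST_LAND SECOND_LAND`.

Answer: 5 6

Derivation:
Beat 0 (L): throw ball1 h=5 -> lands@5:R; in-air after throw: [b1@5:R]
Beat 1 (R): throw ball2 h=1 -> lands@2:L; in-air after throw: [b2@2:L b1@5:R]
Beat 2 (L): throw ball2 h=1 -> lands@3:R; in-air after throw: [b2@3:R b1@5:R]
Beat 3 (R): throw ball2 h=5 -> lands@8:L; in-air after throw: [b1@5:R b2@8:L]
Beat 4 (L): throw ball3 h=5 -> lands@9:R; in-air after throw: [b1@5:R b2@8:L b3@9:R]
Beat 5 (R): throw ball1 h=1 -> lands@6:L; in-air after throw: [b1@6:L b2@8:L b3@9:R]
Beat 6 (L): throw ball1 h=1 -> lands@7:R; in-air after throw: [b1@7:R b2@8:L b3@9:R]
Ball 1: thrown@0 h=5 -> first land @5; rethrown@5 h=1 -> second land @6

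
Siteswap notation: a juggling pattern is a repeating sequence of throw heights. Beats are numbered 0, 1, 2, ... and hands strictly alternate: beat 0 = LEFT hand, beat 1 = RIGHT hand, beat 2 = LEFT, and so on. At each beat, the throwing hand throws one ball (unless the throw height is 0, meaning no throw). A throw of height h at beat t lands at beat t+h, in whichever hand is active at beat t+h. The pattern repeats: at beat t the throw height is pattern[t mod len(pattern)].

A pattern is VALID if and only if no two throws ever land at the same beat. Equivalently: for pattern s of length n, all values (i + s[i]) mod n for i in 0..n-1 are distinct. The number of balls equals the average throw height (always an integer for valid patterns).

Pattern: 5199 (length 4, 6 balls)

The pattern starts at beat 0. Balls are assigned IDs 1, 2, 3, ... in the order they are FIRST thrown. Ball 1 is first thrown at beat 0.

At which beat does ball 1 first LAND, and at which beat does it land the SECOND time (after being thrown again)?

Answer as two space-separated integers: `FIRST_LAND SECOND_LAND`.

Beat 0 (L): throw ball1 h=5 -> lands@5:R; in-air after throw: [b1@5:R]
Beat 1 (R): throw ball2 h=1 -> lands@2:L; in-air after throw: [b2@2:L b1@5:R]
Beat 2 (L): throw ball2 h=9 -> lands@11:R; in-air after throw: [b1@5:R b2@11:R]
Beat 3 (R): throw ball3 h=9 -> lands@12:L; in-air after throw: [b1@5:R b2@11:R b3@12:L]
Beat 4 (L): throw ball4 h=5 -> lands@9:R; in-air after throw: [b1@5:R b4@9:R b2@11:R b3@12:L]
Beat 5 (R): throw ball1 h=1 -> lands@6:L; in-air after throw: [b1@6:L b4@9:R b2@11:R b3@12:L]
Beat 6 (L): throw ball1 h=9 -> lands@15:R; in-air after throw: [b4@9:R b2@11:R b3@12:L b1@15:R]
Ball 1: thrown@0 h=5 -> first land @5; rethrown@5 h=1 -> second land @6

Answer: 5 6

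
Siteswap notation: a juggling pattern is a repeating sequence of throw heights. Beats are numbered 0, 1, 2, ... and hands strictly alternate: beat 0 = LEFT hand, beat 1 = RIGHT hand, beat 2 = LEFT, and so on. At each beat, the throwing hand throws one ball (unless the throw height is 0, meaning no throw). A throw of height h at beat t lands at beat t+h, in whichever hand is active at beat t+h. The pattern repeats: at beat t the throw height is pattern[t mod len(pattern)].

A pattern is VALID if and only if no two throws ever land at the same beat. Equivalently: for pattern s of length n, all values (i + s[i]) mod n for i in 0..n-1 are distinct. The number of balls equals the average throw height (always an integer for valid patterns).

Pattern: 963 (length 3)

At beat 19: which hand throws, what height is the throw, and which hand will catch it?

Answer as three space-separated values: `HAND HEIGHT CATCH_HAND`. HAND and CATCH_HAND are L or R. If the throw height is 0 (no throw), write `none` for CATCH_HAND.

Answer: R 6 R

Derivation:
Beat 19: 19 mod 2 = 1, so hand = R
Throw height = pattern[19 mod 3] = pattern[1] = 6
Lands at beat 19+6=25, 25 mod 2 = 1, so catch hand = R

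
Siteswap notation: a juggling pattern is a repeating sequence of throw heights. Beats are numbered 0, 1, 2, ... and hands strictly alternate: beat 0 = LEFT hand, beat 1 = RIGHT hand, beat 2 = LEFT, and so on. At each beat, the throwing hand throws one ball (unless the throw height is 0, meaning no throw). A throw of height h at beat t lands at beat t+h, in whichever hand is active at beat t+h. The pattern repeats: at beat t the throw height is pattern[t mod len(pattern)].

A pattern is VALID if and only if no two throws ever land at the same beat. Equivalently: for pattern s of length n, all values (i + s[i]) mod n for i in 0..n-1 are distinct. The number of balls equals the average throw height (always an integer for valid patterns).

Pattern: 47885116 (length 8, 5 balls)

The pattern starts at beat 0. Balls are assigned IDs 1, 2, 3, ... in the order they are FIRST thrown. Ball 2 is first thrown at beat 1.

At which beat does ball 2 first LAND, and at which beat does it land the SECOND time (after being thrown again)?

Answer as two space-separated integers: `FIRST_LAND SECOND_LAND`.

Beat 0 (L): throw ball1 h=4 -> lands@4:L; in-air after throw: [b1@4:L]
Beat 1 (R): throw ball2 h=7 -> lands@8:L; in-air after throw: [b1@4:L b2@8:L]
Beat 2 (L): throw ball3 h=8 -> lands@10:L; in-air after throw: [b1@4:L b2@8:L b3@10:L]
Beat 3 (R): throw ball4 h=8 -> lands@11:R; in-air after throw: [b1@4:L b2@8:L b3@10:L b4@11:R]
Beat 4 (L): throw ball1 h=5 -> lands@9:R; in-air after throw: [b2@8:L b1@9:R b3@10:L b4@11:R]
Beat 5 (R): throw ball5 h=1 -> lands@6:L; in-air after throw: [b5@6:L b2@8:L b1@9:R b3@10:L b4@11:R]
Beat 6 (L): throw ball5 h=1 -> lands@7:R; in-air after throw: [b5@7:R b2@8:L b1@9:R b3@10:L b4@11:R]
Beat 7 (R): throw ball5 h=6 -> lands@13:R; in-air after throw: [b2@8:L b1@9:R b3@10:L b4@11:R b5@13:R]
Beat 8 (L): throw ball2 h=4 -> lands@12:L; in-air after throw: [b1@9:R b3@10:L b4@11:R b2@12:L b5@13:R]
Beat 9 (R): throw ball1 h=7 -> lands@16:L; in-air after throw: [b3@10:L b4@11:R b2@12:L b5@13:R b1@16:L]
Beat 10 (L): throw ball3 h=8 -> lands@18:L; in-air after throw: [b4@11:R b2@12:L b5@13:R b1@16:L b3@18:L]
Beat 11 (R): throw ball4 h=8 -> lands@19:R; in-air after throw: [b2@12:L b5@13:R b1@16:L b3@18:L b4@19:R]
Beat 12 (L): throw ball2 h=5 -> lands@17:R; in-air after throw: [b5@13:R b1@16:L b2@17:R b3@18:L b4@19:R]
Ball 2: thrown@1 h=7 -> first land @8; rethrown@8 h=4 -> second land @12

Answer: 8 12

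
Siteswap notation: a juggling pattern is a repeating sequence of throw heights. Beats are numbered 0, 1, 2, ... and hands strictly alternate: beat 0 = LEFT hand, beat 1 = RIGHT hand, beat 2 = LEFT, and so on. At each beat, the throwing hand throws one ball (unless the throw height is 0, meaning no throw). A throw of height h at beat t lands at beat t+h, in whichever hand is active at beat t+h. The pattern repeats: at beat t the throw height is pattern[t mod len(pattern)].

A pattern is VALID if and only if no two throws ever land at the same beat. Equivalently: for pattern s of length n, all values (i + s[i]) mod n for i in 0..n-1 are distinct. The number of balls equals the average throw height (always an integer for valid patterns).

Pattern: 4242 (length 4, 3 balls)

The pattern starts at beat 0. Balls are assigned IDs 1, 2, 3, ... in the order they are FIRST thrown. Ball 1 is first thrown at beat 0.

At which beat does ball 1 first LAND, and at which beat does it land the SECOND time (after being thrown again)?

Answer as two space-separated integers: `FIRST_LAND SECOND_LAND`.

Beat 0 (L): throw ball1 h=4 -> lands@4:L; in-air after throw: [b1@4:L]
Beat 1 (R): throw ball2 h=2 -> lands@3:R; in-air after throw: [b2@3:R b1@4:L]
Beat 2 (L): throw ball3 h=4 -> lands@6:L; in-air after throw: [b2@3:R b1@4:L b3@6:L]
Beat 3 (R): throw ball2 h=2 -> lands@5:R; in-air after throw: [b1@4:L b2@5:R b3@6:L]
Beat 4 (L): throw ball1 h=4 -> lands@8:L; in-air after throw: [b2@5:R b3@6:L b1@8:L]
Beat 5 (R): throw ball2 h=2 -> lands@7:R; in-air after throw: [b3@6:L b2@7:R b1@8:L]
Beat 6 (L): throw ball3 h=4 -> lands@10:L; in-air after throw: [b2@7:R b1@8:L b3@10:L]
Beat 7 (R): throw ball2 h=2 -> lands@9:R; in-air after throw: [b1@8:L b2@9:R b3@10:L]
Beat 8 (L): throw ball1 h=4 -> lands@12:L; in-air after throw: [b2@9:R b3@10:L b1@12:L]
Ball 1: thrown@0 h=4 -> first land @4; rethrown@4 h=4 -> second land @8

Answer: 4 8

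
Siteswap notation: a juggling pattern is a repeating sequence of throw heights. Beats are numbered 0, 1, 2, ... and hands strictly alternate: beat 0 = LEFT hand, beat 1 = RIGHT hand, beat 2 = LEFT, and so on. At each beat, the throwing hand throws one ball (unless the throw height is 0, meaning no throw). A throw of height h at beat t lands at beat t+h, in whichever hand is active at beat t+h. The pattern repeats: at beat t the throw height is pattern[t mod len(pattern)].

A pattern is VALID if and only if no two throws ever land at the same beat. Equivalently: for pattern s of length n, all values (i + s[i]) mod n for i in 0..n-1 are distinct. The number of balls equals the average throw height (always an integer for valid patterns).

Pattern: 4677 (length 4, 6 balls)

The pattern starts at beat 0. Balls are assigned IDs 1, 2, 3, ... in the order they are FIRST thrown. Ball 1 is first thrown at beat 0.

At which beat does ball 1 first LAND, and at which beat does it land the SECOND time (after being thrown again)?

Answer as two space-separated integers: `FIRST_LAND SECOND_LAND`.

Beat 0 (L): throw ball1 h=4 -> lands@4:L; in-air after throw: [b1@4:L]
Beat 1 (R): throw ball2 h=6 -> lands@7:R; in-air after throw: [b1@4:L b2@7:R]
Beat 2 (L): throw ball3 h=7 -> lands@9:R; in-air after throw: [b1@4:L b2@7:R b3@9:R]
Beat 3 (R): throw ball4 h=7 -> lands@10:L; in-air after throw: [b1@4:L b2@7:R b3@9:R b4@10:L]
Beat 4 (L): throw ball1 h=4 -> lands@8:L; in-air after throw: [b2@7:R b1@8:L b3@9:R b4@10:L]
Beat 5 (R): throw ball5 h=6 -> lands@11:R; in-air after throw: [b2@7:R b1@8:L b3@9:R b4@10:L b5@11:R]
Beat 6 (L): throw ball6 h=7 -> lands@13:R; in-air after throw: [b2@7:R b1@8:L b3@9:R b4@10:L b5@11:R b6@13:R]
Beat 7 (R): throw ball2 h=7 -> lands@14:L; in-air after throw: [b1@8:L b3@9:R b4@10:L b5@11:R b6@13:R b2@14:L]
Beat 8 (L): throw ball1 h=4 -> lands@12:L; in-air after throw: [b3@9:R b4@10:L b5@11:R b1@12:L b6@13:R b2@14:L]
Ball 1: thrown@0 h=4 -> first land @4; rethrown@4 h=4 -> second land @8

Answer: 4 8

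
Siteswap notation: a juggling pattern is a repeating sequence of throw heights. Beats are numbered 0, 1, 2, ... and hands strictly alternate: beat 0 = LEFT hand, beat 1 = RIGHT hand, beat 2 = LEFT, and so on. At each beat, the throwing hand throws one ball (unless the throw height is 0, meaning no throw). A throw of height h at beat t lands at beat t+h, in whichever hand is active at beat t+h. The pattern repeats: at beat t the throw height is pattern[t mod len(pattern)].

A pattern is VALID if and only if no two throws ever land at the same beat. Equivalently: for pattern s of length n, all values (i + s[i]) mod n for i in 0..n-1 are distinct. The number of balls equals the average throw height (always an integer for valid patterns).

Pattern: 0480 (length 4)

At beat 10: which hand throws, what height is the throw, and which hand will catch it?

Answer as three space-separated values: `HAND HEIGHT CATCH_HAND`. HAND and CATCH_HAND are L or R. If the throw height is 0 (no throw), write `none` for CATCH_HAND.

Beat 10: 10 mod 2 = 0, so hand = L
Throw height = pattern[10 mod 4] = pattern[2] = 8
Lands at beat 10+8=18, 18 mod 2 = 0, so catch hand = L

Answer: L 8 L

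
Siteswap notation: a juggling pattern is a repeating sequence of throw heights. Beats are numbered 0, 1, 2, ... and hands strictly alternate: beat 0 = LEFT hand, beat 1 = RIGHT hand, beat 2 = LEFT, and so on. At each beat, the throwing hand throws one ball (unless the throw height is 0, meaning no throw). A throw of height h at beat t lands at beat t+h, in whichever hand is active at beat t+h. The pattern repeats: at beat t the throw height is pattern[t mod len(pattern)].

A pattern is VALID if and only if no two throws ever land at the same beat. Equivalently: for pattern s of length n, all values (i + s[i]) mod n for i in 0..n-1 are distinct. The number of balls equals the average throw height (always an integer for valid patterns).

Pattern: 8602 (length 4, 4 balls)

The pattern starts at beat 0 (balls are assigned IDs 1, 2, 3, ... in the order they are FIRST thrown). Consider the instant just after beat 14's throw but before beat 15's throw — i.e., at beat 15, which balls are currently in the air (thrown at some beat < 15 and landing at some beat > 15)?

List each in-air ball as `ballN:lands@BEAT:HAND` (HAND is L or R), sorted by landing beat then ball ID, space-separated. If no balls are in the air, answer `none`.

Answer: ball1:lands@16:L ball3:lands@19:R ball4:lands@20:L

Derivation:
Beat 0 (L): throw ball1 h=8 -> lands@8:L; in-air after throw: [b1@8:L]
Beat 1 (R): throw ball2 h=6 -> lands@7:R; in-air after throw: [b2@7:R b1@8:L]
Beat 3 (R): throw ball3 h=2 -> lands@5:R; in-air after throw: [b3@5:R b2@7:R b1@8:L]
Beat 4 (L): throw ball4 h=8 -> lands@12:L; in-air after throw: [b3@5:R b2@7:R b1@8:L b4@12:L]
Beat 5 (R): throw ball3 h=6 -> lands@11:R; in-air after throw: [b2@7:R b1@8:L b3@11:R b4@12:L]
Beat 7 (R): throw ball2 h=2 -> lands@9:R; in-air after throw: [b1@8:L b2@9:R b3@11:R b4@12:L]
Beat 8 (L): throw ball1 h=8 -> lands@16:L; in-air after throw: [b2@9:R b3@11:R b4@12:L b1@16:L]
Beat 9 (R): throw ball2 h=6 -> lands@15:R; in-air after throw: [b3@11:R b4@12:L b2@15:R b1@16:L]
Beat 11 (R): throw ball3 h=2 -> lands@13:R; in-air after throw: [b4@12:L b3@13:R b2@15:R b1@16:L]
Beat 12 (L): throw ball4 h=8 -> lands@20:L; in-air after throw: [b3@13:R b2@15:R b1@16:L b4@20:L]
Beat 13 (R): throw ball3 h=6 -> lands@19:R; in-air after throw: [b2@15:R b1@16:L b3@19:R b4@20:L]
Beat 15 (R): throw ball2 h=2 -> lands@17:R; in-air after throw: [b1@16:L b2@17:R b3@19:R b4@20:L]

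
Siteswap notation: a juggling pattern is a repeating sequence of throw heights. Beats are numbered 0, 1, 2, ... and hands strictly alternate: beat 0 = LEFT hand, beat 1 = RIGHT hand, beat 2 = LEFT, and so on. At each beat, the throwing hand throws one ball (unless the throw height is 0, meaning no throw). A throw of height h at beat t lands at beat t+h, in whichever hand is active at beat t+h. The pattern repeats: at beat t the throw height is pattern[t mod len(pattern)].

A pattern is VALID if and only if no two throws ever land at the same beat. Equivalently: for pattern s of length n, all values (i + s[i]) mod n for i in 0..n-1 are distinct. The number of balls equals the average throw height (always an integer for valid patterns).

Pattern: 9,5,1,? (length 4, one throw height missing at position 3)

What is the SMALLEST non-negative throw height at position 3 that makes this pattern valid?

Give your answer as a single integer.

i=0: (0 + 9) mod 4 = 1
i=1: (1 + 5) mod 4 = 2
i=2: (2 + 1) mod 4 = 3
i=3: s[i]=? (unknown)
Known residues: [1, 2, 3]; need a permutation of 0..3, so missing residue r = 0
Need (3 + s) mod 4 = 0; smallest s = (0 - 3) mod 4 = 1

Answer: 1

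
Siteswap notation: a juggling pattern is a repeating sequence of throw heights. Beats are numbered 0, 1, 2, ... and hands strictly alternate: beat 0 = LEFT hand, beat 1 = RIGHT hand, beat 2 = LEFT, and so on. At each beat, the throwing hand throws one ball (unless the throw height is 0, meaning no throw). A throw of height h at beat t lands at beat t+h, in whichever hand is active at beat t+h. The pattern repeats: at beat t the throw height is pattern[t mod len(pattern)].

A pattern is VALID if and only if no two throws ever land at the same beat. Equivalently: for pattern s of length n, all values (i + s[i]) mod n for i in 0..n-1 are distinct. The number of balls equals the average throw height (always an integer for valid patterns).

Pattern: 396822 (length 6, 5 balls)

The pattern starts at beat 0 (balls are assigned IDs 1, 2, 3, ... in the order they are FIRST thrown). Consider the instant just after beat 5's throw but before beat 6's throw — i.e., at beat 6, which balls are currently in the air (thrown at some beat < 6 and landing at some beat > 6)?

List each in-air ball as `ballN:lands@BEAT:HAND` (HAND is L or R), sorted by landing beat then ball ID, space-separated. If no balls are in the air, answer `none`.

Beat 0 (L): throw ball1 h=3 -> lands@3:R; in-air after throw: [b1@3:R]
Beat 1 (R): throw ball2 h=9 -> lands@10:L; in-air after throw: [b1@3:R b2@10:L]
Beat 2 (L): throw ball3 h=6 -> lands@8:L; in-air after throw: [b1@3:R b3@8:L b2@10:L]
Beat 3 (R): throw ball1 h=8 -> lands@11:R; in-air after throw: [b3@8:L b2@10:L b1@11:R]
Beat 4 (L): throw ball4 h=2 -> lands@6:L; in-air after throw: [b4@6:L b3@8:L b2@10:L b1@11:R]
Beat 5 (R): throw ball5 h=2 -> lands@7:R; in-air after throw: [b4@6:L b5@7:R b3@8:L b2@10:L b1@11:R]
Beat 6 (L): throw ball4 h=3 -> lands@9:R; in-air after throw: [b5@7:R b3@8:L b4@9:R b2@10:L b1@11:R]

Answer: ball5:lands@7:R ball3:lands@8:L ball2:lands@10:L ball1:lands@11:R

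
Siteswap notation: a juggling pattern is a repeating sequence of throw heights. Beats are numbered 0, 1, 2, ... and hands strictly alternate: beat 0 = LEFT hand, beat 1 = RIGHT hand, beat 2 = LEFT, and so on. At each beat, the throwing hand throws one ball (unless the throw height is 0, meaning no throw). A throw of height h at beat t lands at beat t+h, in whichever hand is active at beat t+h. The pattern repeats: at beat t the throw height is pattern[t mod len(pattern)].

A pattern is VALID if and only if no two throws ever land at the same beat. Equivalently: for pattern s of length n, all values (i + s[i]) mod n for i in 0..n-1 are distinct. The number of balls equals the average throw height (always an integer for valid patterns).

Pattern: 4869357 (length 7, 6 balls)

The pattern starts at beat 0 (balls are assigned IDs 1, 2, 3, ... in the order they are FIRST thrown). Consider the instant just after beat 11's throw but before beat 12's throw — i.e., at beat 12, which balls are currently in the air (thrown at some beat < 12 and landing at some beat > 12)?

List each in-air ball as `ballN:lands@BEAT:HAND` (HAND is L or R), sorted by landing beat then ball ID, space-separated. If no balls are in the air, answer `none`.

Answer: ball6:lands@13:R ball1:lands@14:L ball2:lands@15:R ball3:lands@16:L ball5:lands@19:R

Derivation:
Beat 0 (L): throw ball1 h=4 -> lands@4:L; in-air after throw: [b1@4:L]
Beat 1 (R): throw ball2 h=8 -> lands@9:R; in-air after throw: [b1@4:L b2@9:R]
Beat 2 (L): throw ball3 h=6 -> lands@8:L; in-air after throw: [b1@4:L b3@8:L b2@9:R]
Beat 3 (R): throw ball4 h=9 -> lands@12:L; in-air after throw: [b1@4:L b3@8:L b2@9:R b4@12:L]
Beat 4 (L): throw ball1 h=3 -> lands@7:R; in-air after throw: [b1@7:R b3@8:L b2@9:R b4@12:L]
Beat 5 (R): throw ball5 h=5 -> lands@10:L; in-air after throw: [b1@7:R b3@8:L b2@9:R b5@10:L b4@12:L]
Beat 6 (L): throw ball6 h=7 -> lands@13:R; in-air after throw: [b1@7:R b3@8:L b2@9:R b5@10:L b4@12:L b6@13:R]
Beat 7 (R): throw ball1 h=4 -> lands@11:R; in-air after throw: [b3@8:L b2@9:R b5@10:L b1@11:R b4@12:L b6@13:R]
Beat 8 (L): throw ball3 h=8 -> lands@16:L; in-air after throw: [b2@9:R b5@10:L b1@11:R b4@12:L b6@13:R b3@16:L]
Beat 9 (R): throw ball2 h=6 -> lands@15:R; in-air after throw: [b5@10:L b1@11:R b4@12:L b6@13:R b2@15:R b3@16:L]
Beat 10 (L): throw ball5 h=9 -> lands@19:R; in-air after throw: [b1@11:R b4@12:L b6@13:R b2@15:R b3@16:L b5@19:R]
Beat 11 (R): throw ball1 h=3 -> lands@14:L; in-air after throw: [b4@12:L b6@13:R b1@14:L b2@15:R b3@16:L b5@19:R]
Beat 12 (L): throw ball4 h=5 -> lands@17:R; in-air after throw: [b6@13:R b1@14:L b2@15:R b3@16:L b4@17:R b5@19:R]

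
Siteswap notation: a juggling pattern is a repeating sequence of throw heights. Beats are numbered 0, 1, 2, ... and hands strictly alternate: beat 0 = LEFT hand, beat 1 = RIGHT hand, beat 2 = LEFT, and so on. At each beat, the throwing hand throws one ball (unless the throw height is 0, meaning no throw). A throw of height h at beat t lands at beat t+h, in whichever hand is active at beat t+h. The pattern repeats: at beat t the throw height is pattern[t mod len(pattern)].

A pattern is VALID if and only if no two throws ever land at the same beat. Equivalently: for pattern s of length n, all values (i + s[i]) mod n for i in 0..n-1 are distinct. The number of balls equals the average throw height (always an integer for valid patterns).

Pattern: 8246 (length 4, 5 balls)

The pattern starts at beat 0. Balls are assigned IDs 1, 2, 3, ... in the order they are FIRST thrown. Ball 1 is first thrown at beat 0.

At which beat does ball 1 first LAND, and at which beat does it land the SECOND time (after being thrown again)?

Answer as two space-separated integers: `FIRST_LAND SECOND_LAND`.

Beat 0 (L): throw ball1 h=8 -> lands@8:L; in-air after throw: [b1@8:L]
Beat 1 (R): throw ball2 h=2 -> lands@3:R; in-air after throw: [b2@3:R b1@8:L]
Beat 2 (L): throw ball3 h=4 -> lands@6:L; in-air after throw: [b2@3:R b3@6:L b1@8:L]
Beat 3 (R): throw ball2 h=6 -> lands@9:R; in-air after throw: [b3@6:L b1@8:L b2@9:R]
Beat 4 (L): throw ball4 h=8 -> lands@12:L; in-air after throw: [b3@6:L b1@8:L b2@9:R b4@12:L]
Beat 5 (R): throw ball5 h=2 -> lands@7:R; in-air after throw: [b3@6:L b5@7:R b1@8:L b2@9:R b4@12:L]
Beat 6 (L): throw ball3 h=4 -> lands@10:L; in-air after throw: [b5@7:R b1@8:L b2@9:R b3@10:L b4@12:L]
Beat 7 (R): throw ball5 h=6 -> lands@13:R; in-air after throw: [b1@8:L b2@9:R b3@10:L b4@12:L b5@13:R]
Beat 8 (L): throw ball1 h=8 -> lands@16:L; in-air after throw: [b2@9:R b3@10:L b4@12:L b5@13:R b1@16:L]
Beat 9 (R): throw ball2 h=2 -> lands@11:R; in-air after throw: [b3@10:L b2@11:R b4@12:L b5@13:R b1@16:L]
Beat 10 (L): throw ball3 h=4 -> lands@14:L; in-air after throw: [b2@11:R b4@12:L b5@13:R b3@14:L b1@16:L]
Beat 11 (R): throw ball2 h=6 -> lands@17:R; in-air after throw: [b4@12:L b5@13:R b3@14:L b1@16:L b2@17:R]
Beat 12 (L): throw ball4 h=8 -> lands@20:L; in-air after throw: [b5@13:R b3@14:L b1@16:L b2@17:R b4@20:L]
Beat 13 (R): throw ball5 h=2 -> lands@15:R; in-air after throw: [b3@14:L b5@15:R b1@16:L b2@17:R b4@20:L]
Beat 14 (L): throw ball3 h=4 -> lands@18:L; in-air after throw: [b5@15:R b1@16:L b2@17:R b3@18:L b4@20:L]
Beat 15 (R): throw ball5 h=6 -> lands@21:R; in-air after throw: [b1@16:L b2@17:R b3@18:L b4@20:L b5@21:R]
Beat 16 (L): throw ball1 h=8 -> lands@24:L; in-air after throw: [b2@17:R b3@18:L b4@20:L b5@21:R b1@24:L]
Ball 1: thrown@0 h=8 -> first land @8; rethrown@8 h=8 -> second land @16

Answer: 8 16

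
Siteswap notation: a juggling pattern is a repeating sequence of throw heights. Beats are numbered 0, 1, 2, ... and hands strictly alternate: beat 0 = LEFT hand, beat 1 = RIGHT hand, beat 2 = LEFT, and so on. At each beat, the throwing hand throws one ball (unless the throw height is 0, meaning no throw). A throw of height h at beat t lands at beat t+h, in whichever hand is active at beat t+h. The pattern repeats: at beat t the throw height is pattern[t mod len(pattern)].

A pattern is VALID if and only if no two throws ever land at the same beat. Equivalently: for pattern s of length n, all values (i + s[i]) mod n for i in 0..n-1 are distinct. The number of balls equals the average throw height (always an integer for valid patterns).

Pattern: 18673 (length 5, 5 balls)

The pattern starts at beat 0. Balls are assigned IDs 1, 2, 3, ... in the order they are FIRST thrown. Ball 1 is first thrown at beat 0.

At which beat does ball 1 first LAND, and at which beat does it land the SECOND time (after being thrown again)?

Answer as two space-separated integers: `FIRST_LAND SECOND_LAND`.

Answer: 1 9

Derivation:
Beat 0 (L): throw ball1 h=1 -> lands@1:R; in-air after throw: [b1@1:R]
Beat 1 (R): throw ball1 h=8 -> lands@9:R; in-air after throw: [b1@9:R]
Beat 2 (L): throw ball2 h=6 -> lands@8:L; in-air after throw: [b2@8:L b1@9:R]
Beat 3 (R): throw ball3 h=7 -> lands@10:L; in-air after throw: [b2@8:L b1@9:R b3@10:L]
Beat 4 (L): throw ball4 h=3 -> lands@7:R; in-air after throw: [b4@7:R b2@8:L b1@9:R b3@10:L]
Beat 5 (R): throw ball5 h=1 -> lands@6:L; in-air after throw: [b5@6:L b4@7:R b2@8:L b1@9:R b3@10:L]
Beat 6 (L): throw ball5 h=8 -> lands@14:L; in-air after throw: [b4@7:R b2@8:L b1@9:R b3@10:L b5@14:L]
Beat 7 (R): throw ball4 h=6 -> lands@13:R; in-air after throw: [b2@8:L b1@9:R b3@10:L b4@13:R b5@14:L]
Beat 8 (L): throw ball2 h=7 -> lands@15:R; in-air after throw: [b1@9:R b3@10:L b4@13:R b5@14:L b2@15:R]
Beat 9 (R): throw ball1 h=3 -> lands@12:L; in-air after throw: [b3@10:L b1@12:L b4@13:R b5@14:L b2@15:R]
Ball 1: thrown@0 h=1 -> first land @1; rethrown@1 h=8 -> second land @9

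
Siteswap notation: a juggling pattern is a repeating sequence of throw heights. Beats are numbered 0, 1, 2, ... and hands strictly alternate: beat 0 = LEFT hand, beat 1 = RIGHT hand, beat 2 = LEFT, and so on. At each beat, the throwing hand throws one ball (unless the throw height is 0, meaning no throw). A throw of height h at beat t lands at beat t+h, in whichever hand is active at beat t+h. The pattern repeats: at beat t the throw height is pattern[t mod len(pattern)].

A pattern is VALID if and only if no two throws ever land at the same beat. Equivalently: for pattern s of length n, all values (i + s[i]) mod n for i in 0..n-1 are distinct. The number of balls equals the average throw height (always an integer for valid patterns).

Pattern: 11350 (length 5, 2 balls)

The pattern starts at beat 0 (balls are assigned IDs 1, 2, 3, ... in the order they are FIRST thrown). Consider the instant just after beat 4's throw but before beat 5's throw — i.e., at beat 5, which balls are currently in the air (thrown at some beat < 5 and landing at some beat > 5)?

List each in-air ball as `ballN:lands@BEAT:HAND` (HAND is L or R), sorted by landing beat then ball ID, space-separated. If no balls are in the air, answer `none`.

Answer: ball2:lands@8:L

Derivation:
Beat 0 (L): throw ball1 h=1 -> lands@1:R; in-air after throw: [b1@1:R]
Beat 1 (R): throw ball1 h=1 -> lands@2:L; in-air after throw: [b1@2:L]
Beat 2 (L): throw ball1 h=3 -> lands@5:R; in-air after throw: [b1@5:R]
Beat 3 (R): throw ball2 h=5 -> lands@8:L; in-air after throw: [b1@5:R b2@8:L]
Beat 5 (R): throw ball1 h=1 -> lands@6:L; in-air after throw: [b1@6:L b2@8:L]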